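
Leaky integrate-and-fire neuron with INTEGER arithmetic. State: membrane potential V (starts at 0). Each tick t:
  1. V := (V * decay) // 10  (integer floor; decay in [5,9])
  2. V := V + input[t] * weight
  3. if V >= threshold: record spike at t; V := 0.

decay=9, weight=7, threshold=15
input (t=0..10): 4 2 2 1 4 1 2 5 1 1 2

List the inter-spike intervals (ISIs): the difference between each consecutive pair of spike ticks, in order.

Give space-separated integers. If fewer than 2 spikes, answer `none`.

Answer: 2 2 2 1 3

Derivation:
t=0: input=4 -> V=0 FIRE
t=1: input=2 -> V=14
t=2: input=2 -> V=0 FIRE
t=3: input=1 -> V=7
t=4: input=4 -> V=0 FIRE
t=5: input=1 -> V=7
t=6: input=2 -> V=0 FIRE
t=7: input=5 -> V=0 FIRE
t=8: input=1 -> V=7
t=9: input=1 -> V=13
t=10: input=2 -> V=0 FIRE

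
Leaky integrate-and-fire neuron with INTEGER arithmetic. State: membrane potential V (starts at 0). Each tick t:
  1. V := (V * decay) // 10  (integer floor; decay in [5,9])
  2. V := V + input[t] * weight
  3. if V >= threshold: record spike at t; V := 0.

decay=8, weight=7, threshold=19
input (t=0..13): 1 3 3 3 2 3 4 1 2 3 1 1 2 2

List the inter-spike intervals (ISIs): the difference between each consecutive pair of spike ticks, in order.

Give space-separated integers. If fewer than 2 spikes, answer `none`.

Answer: 1 1 2 1 2 1 3

Derivation:
t=0: input=1 -> V=7
t=1: input=3 -> V=0 FIRE
t=2: input=3 -> V=0 FIRE
t=3: input=3 -> V=0 FIRE
t=4: input=2 -> V=14
t=5: input=3 -> V=0 FIRE
t=6: input=4 -> V=0 FIRE
t=7: input=1 -> V=7
t=8: input=2 -> V=0 FIRE
t=9: input=3 -> V=0 FIRE
t=10: input=1 -> V=7
t=11: input=1 -> V=12
t=12: input=2 -> V=0 FIRE
t=13: input=2 -> V=14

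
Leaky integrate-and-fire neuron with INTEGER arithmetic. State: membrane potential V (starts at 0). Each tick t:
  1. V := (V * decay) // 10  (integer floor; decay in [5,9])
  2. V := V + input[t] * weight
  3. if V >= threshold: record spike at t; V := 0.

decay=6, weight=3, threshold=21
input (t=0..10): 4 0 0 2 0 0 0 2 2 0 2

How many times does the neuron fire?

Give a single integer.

t=0: input=4 -> V=12
t=1: input=0 -> V=7
t=2: input=0 -> V=4
t=3: input=2 -> V=8
t=4: input=0 -> V=4
t=5: input=0 -> V=2
t=6: input=0 -> V=1
t=7: input=2 -> V=6
t=8: input=2 -> V=9
t=9: input=0 -> V=5
t=10: input=2 -> V=9

Answer: 0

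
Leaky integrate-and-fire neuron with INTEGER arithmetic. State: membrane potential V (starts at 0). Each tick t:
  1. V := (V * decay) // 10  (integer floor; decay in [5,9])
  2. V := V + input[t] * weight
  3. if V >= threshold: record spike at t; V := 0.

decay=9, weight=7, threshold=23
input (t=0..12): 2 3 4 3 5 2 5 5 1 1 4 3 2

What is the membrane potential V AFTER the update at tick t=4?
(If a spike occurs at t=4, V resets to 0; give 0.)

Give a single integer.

Answer: 0

Derivation:
t=0: input=2 -> V=14
t=1: input=3 -> V=0 FIRE
t=2: input=4 -> V=0 FIRE
t=3: input=3 -> V=21
t=4: input=5 -> V=0 FIRE
t=5: input=2 -> V=14
t=6: input=5 -> V=0 FIRE
t=7: input=5 -> V=0 FIRE
t=8: input=1 -> V=7
t=9: input=1 -> V=13
t=10: input=4 -> V=0 FIRE
t=11: input=3 -> V=21
t=12: input=2 -> V=0 FIRE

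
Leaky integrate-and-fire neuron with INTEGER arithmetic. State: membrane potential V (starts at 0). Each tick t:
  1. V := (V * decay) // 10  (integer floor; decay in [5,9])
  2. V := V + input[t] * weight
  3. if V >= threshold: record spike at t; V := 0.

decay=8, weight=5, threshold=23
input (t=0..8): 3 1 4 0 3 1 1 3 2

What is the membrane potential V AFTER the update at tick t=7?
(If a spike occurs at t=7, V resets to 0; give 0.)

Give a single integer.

t=0: input=3 -> V=15
t=1: input=1 -> V=17
t=2: input=4 -> V=0 FIRE
t=3: input=0 -> V=0
t=4: input=3 -> V=15
t=5: input=1 -> V=17
t=6: input=1 -> V=18
t=7: input=3 -> V=0 FIRE
t=8: input=2 -> V=10

Answer: 0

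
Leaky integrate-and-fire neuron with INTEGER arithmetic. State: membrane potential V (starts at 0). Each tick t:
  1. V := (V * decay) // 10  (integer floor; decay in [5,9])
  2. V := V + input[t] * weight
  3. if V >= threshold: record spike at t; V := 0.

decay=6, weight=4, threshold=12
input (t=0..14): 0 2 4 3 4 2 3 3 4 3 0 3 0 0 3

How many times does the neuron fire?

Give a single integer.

Answer: 9

Derivation:
t=0: input=0 -> V=0
t=1: input=2 -> V=8
t=2: input=4 -> V=0 FIRE
t=3: input=3 -> V=0 FIRE
t=4: input=4 -> V=0 FIRE
t=5: input=2 -> V=8
t=6: input=3 -> V=0 FIRE
t=7: input=3 -> V=0 FIRE
t=8: input=4 -> V=0 FIRE
t=9: input=3 -> V=0 FIRE
t=10: input=0 -> V=0
t=11: input=3 -> V=0 FIRE
t=12: input=0 -> V=0
t=13: input=0 -> V=0
t=14: input=3 -> V=0 FIRE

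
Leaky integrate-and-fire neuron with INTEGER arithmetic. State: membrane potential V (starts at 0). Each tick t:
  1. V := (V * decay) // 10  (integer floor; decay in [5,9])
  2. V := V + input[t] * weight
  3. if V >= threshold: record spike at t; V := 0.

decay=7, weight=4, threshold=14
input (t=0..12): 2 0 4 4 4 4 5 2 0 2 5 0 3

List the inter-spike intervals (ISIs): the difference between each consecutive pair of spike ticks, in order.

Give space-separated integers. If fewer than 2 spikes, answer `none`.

t=0: input=2 -> V=8
t=1: input=0 -> V=5
t=2: input=4 -> V=0 FIRE
t=3: input=4 -> V=0 FIRE
t=4: input=4 -> V=0 FIRE
t=5: input=4 -> V=0 FIRE
t=6: input=5 -> V=0 FIRE
t=7: input=2 -> V=8
t=8: input=0 -> V=5
t=9: input=2 -> V=11
t=10: input=5 -> V=0 FIRE
t=11: input=0 -> V=0
t=12: input=3 -> V=12

Answer: 1 1 1 1 4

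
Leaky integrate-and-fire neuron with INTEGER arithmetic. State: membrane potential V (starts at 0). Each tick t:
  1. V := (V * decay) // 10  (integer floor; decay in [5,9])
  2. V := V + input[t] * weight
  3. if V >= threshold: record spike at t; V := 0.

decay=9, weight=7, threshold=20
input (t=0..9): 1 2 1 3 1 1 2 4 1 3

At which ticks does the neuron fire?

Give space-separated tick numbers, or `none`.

t=0: input=1 -> V=7
t=1: input=2 -> V=0 FIRE
t=2: input=1 -> V=7
t=3: input=3 -> V=0 FIRE
t=4: input=1 -> V=7
t=5: input=1 -> V=13
t=6: input=2 -> V=0 FIRE
t=7: input=4 -> V=0 FIRE
t=8: input=1 -> V=7
t=9: input=3 -> V=0 FIRE

Answer: 1 3 6 7 9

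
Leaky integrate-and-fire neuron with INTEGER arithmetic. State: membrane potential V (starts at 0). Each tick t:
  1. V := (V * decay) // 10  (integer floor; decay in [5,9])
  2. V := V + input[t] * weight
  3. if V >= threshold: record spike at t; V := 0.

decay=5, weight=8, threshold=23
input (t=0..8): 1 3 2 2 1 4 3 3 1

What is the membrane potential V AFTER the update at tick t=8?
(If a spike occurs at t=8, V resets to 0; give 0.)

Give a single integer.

Answer: 8

Derivation:
t=0: input=1 -> V=8
t=1: input=3 -> V=0 FIRE
t=2: input=2 -> V=16
t=3: input=2 -> V=0 FIRE
t=4: input=1 -> V=8
t=5: input=4 -> V=0 FIRE
t=6: input=3 -> V=0 FIRE
t=7: input=3 -> V=0 FIRE
t=8: input=1 -> V=8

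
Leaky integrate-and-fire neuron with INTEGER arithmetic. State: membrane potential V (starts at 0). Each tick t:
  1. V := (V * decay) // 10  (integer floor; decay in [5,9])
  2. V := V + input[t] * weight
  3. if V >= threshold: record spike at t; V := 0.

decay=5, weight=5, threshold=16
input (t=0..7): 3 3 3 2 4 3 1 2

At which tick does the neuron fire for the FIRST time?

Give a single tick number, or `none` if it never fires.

t=0: input=3 -> V=15
t=1: input=3 -> V=0 FIRE
t=2: input=3 -> V=15
t=3: input=2 -> V=0 FIRE
t=4: input=4 -> V=0 FIRE
t=5: input=3 -> V=15
t=6: input=1 -> V=12
t=7: input=2 -> V=0 FIRE

Answer: 1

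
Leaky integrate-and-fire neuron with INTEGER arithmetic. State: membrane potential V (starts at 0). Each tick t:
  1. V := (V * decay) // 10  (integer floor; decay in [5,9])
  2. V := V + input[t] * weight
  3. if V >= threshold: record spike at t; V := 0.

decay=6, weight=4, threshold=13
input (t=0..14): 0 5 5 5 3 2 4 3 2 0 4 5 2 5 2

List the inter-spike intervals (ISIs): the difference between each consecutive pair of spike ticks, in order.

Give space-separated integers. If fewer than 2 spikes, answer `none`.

Answer: 1 1 2 1 2 2 1 2

Derivation:
t=0: input=0 -> V=0
t=1: input=5 -> V=0 FIRE
t=2: input=5 -> V=0 FIRE
t=3: input=5 -> V=0 FIRE
t=4: input=3 -> V=12
t=5: input=2 -> V=0 FIRE
t=6: input=4 -> V=0 FIRE
t=7: input=3 -> V=12
t=8: input=2 -> V=0 FIRE
t=9: input=0 -> V=0
t=10: input=4 -> V=0 FIRE
t=11: input=5 -> V=0 FIRE
t=12: input=2 -> V=8
t=13: input=5 -> V=0 FIRE
t=14: input=2 -> V=8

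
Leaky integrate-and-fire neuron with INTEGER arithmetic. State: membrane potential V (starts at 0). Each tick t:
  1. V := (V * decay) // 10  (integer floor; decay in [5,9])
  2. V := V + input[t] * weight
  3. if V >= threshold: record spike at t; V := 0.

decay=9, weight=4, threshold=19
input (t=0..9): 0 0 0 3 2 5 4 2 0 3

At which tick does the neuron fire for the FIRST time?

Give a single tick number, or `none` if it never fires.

t=0: input=0 -> V=0
t=1: input=0 -> V=0
t=2: input=0 -> V=0
t=3: input=3 -> V=12
t=4: input=2 -> V=18
t=5: input=5 -> V=0 FIRE
t=6: input=4 -> V=16
t=7: input=2 -> V=0 FIRE
t=8: input=0 -> V=0
t=9: input=3 -> V=12

Answer: 5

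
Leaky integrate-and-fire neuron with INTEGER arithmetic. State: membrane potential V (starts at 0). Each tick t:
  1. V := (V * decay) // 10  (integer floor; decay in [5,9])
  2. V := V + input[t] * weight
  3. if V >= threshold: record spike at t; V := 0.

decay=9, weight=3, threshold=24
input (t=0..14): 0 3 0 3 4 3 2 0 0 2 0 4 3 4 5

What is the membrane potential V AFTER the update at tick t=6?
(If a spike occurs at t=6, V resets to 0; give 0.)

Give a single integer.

t=0: input=0 -> V=0
t=1: input=3 -> V=9
t=2: input=0 -> V=8
t=3: input=3 -> V=16
t=4: input=4 -> V=0 FIRE
t=5: input=3 -> V=9
t=6: input=2 -> V=14
t=7: input=0 -> V=12
t=8: input=0 -> V=10
t=9: input=2 -> V=15
t=10: input=0 -> V=13
t=11: input=4 -> V=23
t=12: input=3 -> V=0 FIRE
t=13: input=4 -> V=12
t=14: input=5 -> V=0 FIRE

Answer: 14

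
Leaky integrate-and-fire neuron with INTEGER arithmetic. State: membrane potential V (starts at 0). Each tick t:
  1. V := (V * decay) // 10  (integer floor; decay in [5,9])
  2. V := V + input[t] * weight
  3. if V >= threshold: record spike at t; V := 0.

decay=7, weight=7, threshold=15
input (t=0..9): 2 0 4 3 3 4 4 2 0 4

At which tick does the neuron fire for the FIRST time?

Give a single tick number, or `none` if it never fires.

t=0: input=2 -> V=14
t=1: input=0 -> V=9
t=2: input=4 -> V=0 FIRE
t=3: input=3 -> V=0 FIRE
t=4: input=3 -> V=0 FIRE
t=5: input=4 -> V=0 FIRE
t=6: input=4 -> V=0 FIRE
t=7: input=2 -> V=14
t=8: input=0 -> V=9
t=9: input=4 -> V=0 FIRE

Answer: 2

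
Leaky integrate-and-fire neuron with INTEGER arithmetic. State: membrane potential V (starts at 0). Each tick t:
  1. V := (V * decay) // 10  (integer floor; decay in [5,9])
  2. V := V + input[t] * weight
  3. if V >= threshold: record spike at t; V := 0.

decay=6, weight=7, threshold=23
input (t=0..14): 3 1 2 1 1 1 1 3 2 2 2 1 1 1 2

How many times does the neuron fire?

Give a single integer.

Answer: 3

Derivation:
t=0: input=3 -> V=21
t=1: input=1 -> V=19
t=2: input=2 -> V=0 FIRE
t=3: input=1 -> V=7
t=4: input=1 -> V=11
t=5: input=1 -> V=13
t=6: input=1 -> V=14
t=7: input=3 -> V=0 FIRE
t=8: input=2 -> V=14
t=9: input=2 -> V=22
t=10: input=2 -> V=0 FIRE
t=11: input=1 -> V=7
t=12: input=1 -> V=11
t=13: input=1 -> V=13
t=14: input=2 -> V=21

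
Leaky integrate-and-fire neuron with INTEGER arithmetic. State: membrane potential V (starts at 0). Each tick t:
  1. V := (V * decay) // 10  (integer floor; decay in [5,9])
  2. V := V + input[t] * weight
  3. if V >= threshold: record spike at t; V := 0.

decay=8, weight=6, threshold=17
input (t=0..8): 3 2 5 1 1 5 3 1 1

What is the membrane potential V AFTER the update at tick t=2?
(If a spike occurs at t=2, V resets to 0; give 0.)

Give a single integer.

Answer: 0

Derivation:
t=0: input=3 -> V=0 FIRE
t=1: input=2 -> V=12
t=2: input=5 -> V=0 FIRE
t=3: input=1 -> V=6
t=4: input=1 -> V=10
t=5: input=5 -> V=0 FIRE
t=6: input=3 -> V=0 FIRE
t=7: input=1 -> V=6
t=8: input=1 -> V=10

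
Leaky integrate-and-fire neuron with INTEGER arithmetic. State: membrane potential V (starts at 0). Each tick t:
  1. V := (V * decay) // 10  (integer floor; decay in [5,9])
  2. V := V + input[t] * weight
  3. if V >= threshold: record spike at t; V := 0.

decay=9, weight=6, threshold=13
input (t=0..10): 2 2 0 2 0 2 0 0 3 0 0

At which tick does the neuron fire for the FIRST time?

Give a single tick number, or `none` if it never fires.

Answer: 1

Derivation:
t=0: input=2 -> V=12
t=1: input=2 -> V=0 FIRE
t=2: input=0 -> V=0
t=3: input=2 -> V=12
t=4: input=0 -> V=10
t=5: input=2 -> V=0 FIRE
t=6: input=0 -> V=0
t=7: input=0 -> V=0
t=8: input=3 -> V=0 FIRE
t=9: input=0 -> V=0
t=10: input=0 -> V=0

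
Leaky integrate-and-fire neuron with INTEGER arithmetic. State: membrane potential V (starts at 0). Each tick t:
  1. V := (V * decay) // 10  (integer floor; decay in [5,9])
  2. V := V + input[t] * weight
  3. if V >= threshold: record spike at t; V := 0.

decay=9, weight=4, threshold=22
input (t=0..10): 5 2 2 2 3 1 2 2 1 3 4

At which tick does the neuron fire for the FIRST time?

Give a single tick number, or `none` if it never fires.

Answer: 1

Derivation:
t=0: input=5 -> V=20
t=1: input=2 -> V=0 FIRE
t=2: input=2 -> V=8
t=3: input=2 -> V=15
t=4: input=3 -> V=0 FIRE
t=5: input=1 -> V=4
t=6: input=2 -> V=11
t=7: input=2 -> V=17
t=8: input=1 -> V=19
t=9: input=3 -> V=0 FIRE
t=10: input=4 -> V=16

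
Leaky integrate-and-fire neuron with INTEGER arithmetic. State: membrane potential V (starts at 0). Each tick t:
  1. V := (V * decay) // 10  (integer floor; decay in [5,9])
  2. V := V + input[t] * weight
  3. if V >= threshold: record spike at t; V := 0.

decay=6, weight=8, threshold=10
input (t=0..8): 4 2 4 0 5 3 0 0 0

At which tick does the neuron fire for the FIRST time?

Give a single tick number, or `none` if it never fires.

Answer: 0

Derivation:
t=0: input=4 -> V=0 FIRE
t=1: input=2 -> V=0 FIRE
t=2: input=4 -> V=0 FIRE
t=3: input=0 -> V=0
t=4: input=5 -> V=0 FIRE
t=5: input=3 -> V=0 FIRE
t=6: input=0 -> V=0
t=7: input=0 -> V=0
t=8: input=0 -> V=0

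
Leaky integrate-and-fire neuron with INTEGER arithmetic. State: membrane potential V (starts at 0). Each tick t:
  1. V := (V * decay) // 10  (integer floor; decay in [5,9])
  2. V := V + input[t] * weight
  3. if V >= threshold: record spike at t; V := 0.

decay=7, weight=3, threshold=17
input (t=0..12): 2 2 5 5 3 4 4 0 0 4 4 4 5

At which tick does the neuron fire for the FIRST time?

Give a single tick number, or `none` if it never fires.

Answer: 2

Derivation:
t=0: input=2 -> V=6
t=1: input=2 -> V=10
t=2: input=5 -> V=0 FIRE
t=3: input=5 -> V=15
t=4: input=3 -> V=0 FIRE
t=5: input=4 -> V=12
t=6: input=4 -> V=0 FIRE
t=7: input=0 -> V=0
t=8: input=0 -> V=0
t=9: input=4 -> V=12
t=10: input=4 -> V=0 FIRE
t=11: input=4 -> V=12
t=12: input=5 -> V=0 FIRE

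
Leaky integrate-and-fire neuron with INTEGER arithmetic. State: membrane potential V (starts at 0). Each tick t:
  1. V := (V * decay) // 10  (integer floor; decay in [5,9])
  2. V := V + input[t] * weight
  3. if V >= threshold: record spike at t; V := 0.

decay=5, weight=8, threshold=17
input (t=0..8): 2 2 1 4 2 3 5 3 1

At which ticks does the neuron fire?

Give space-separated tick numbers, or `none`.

Answer: 1 3 5 6 7

Derivation:
t=0: input=2 -> V=16
t=1: input=2 -> V=0 FIRE
t=2: input=1 -> V=8
t=3: input=4 -> V=0 FIRE
t=4: input=2 -> V=16
t=5: input=3 -> V=0 FIRE
t=6: input=5 -> V=0 FIRE
t=7: input=3 -> V=0 FIRE
t=8: input=1 -> V=8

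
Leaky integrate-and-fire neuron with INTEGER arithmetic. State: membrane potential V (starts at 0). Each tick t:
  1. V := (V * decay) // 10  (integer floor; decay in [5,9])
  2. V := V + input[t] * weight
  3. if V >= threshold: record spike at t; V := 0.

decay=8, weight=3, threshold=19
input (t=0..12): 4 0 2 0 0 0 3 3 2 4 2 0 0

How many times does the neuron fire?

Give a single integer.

t=0: input=4 -> V=12
t=1: input=0 -> V=9
t=2: input=2 -> V=13
t=3: input=0 -> V=10
t=4: input=0 -> V=8
t=5: input=0 -> V=6
t=6: input=3 -> V=13
t=7: input=3 -> V=0 FIRE
t=8: input=2 -> V=6
t=9: input=4 -> V=16
t=10: input=2 -> V=18
t=11: input=0 -> V=14
t=12: input=0 -> V=11

Answer: 1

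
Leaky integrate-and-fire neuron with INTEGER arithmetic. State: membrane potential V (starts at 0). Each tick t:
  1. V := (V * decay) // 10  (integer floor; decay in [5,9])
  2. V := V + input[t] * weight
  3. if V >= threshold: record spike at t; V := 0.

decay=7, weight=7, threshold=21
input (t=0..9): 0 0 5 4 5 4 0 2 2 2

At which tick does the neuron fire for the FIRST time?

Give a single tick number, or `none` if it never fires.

Answer: 2

Derivation:
t=0: input=0 -> V=0
t=1: input=0 -> V=0
t=2: input=5 -> V=0 FIRE
t=3: input=4 -> V=0 FIRE
t=4: input=5 -> V=0 FIRE
t=5: input=4 -> V=0 FIRE
t=6: input=0 -> V=0
t=7: input=2 -> V=14
t=8: input=2 -> V=0 FIRE
t=9: input=2 -> V=14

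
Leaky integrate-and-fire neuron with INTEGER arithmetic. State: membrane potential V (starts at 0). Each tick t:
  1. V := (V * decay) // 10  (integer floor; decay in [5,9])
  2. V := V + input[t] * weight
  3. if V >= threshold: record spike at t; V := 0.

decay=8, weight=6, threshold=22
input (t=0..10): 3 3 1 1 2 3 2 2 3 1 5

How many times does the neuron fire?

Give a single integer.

t=0: input=3 -> V=18
t=1: input=3 -> V=0 FIRE
t=2: input=1 -> V=6
t=3: input=1 -> V=10
t=4: input=2 -> V=20
t=5: input=3 -> V=0 FIRE
t=6: input=2 -> V=12
t=7: input=2 -> V=21
t=8: input=3 -> V=0 FIRE
t=9: input=1 -> V=6
t=10: input=5 -> V=0 FIRE

Answer: 4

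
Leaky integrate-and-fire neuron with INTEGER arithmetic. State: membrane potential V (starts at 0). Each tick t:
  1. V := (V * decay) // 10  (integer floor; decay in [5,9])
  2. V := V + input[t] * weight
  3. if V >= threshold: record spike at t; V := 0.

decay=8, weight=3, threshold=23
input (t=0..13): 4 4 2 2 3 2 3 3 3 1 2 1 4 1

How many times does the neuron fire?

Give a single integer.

t=0: input=4 -> V=12
t=1: input=4 -> V=21
t=2: input=2 -> V=22
t=3: input=2 -> V=0 FIRE
t=4: input=3 -> V=9
t=5: input=2 -> V=13
t=6: input=3 -> V=19
t=7: input=3 -> V=0 FIRE
t=8: input=3 -> V=9
t=9: input=1 -> V=10
t=10: input=2 -> V=14
t=11: input=1 -> V=14
t=12: input=4 -> V=0 FIRE
t=13: input=1 -> V=3

Answer: 3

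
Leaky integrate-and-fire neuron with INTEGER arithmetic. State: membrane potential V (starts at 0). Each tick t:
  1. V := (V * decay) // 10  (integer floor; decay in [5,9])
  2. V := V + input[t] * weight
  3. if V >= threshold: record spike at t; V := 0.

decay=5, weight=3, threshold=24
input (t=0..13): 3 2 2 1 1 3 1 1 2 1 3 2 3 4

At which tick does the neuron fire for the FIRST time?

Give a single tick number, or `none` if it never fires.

Answer: none

Derivation:
t=0: input=3 -> V=9
t=1: input=2 -> V=10
t=2: input=2 -> V=11
t=3: input=1 -> V=8
t=4: input=1 -> V=7
t=5: input=3 -> V=12
t=6: input=1 -> V=9
t=7: input=1 -> V=7
t=8: input=2 -> V=9
t=9: input=1 -> V=7
t=10: input=3 -> V=12
t=11: input=2 -> V=12
t=12: input=3 -> V=15
t=13: input=4 -> V=19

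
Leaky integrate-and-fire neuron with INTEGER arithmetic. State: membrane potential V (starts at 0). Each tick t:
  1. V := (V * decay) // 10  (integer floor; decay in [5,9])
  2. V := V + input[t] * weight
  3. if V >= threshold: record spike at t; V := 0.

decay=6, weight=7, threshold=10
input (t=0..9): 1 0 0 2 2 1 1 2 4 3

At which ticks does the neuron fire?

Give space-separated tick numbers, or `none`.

t=0: input=1 -> V=7
t=1: input=0 -> V=4
t=2: input=0 -> V=2
t=3: input=2 -> V=0 FIRE
t=4: input=2 -> V=0 FIRE
t=5: input=1 -> V=7
t=6: input=1 -> V=0 FIRE
t=7: input=2 -> V=0 FIRE
t=8: input=4 -> V=0 FIRE
t=9: input=3 -> V=0 FIRE

Answer: 3 4 6 7 8 9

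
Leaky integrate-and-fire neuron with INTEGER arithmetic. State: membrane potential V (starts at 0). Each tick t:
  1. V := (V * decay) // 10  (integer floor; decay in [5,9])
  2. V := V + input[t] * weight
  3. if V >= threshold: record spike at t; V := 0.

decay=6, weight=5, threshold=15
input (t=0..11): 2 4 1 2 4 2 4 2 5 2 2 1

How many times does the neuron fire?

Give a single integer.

t=0: input=2 -> V=10
t=1: input=4 -> V=0 FIRE
t=2: input=1 -> V=5
t=3: input=2 -> V=13
t=4: input=4 -> V=0 FIRE
t=5: input=2 -> V=10
t=6: input=4 -> V=0 FIRE
t=7: input=2 -> V=10
t=8: input=5 -> V=0 FIRE
t=9: input=2 -> V=10
t=10: input=2 -> V=0 FIRE
t=11: input=1 -> V=5

Answer: 5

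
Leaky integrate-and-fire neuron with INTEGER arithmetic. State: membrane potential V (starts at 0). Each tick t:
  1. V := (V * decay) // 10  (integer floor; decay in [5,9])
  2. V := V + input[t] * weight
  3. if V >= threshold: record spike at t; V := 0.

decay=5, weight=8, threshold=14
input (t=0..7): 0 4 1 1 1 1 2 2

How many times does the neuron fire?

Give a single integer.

Answer: 4

Derivation:
t=0: input=0 -> V=0
t=1: input=4 -> V=0 FIRE
t=2: input=1 -> V=8
t=3: input=1 -> V=12
t=4: input=1 -> V=0 FIRE
t=5: input=1 -> V=8
t=6: input=2 -> V=0 FIRE
t=7: input=2 -> V=0 FIRE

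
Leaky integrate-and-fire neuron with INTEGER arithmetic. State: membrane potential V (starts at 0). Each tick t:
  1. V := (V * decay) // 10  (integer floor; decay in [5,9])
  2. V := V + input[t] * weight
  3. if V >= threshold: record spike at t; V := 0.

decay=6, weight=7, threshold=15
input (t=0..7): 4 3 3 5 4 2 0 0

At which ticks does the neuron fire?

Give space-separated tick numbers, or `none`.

t=0: input=4 -> V=0 FIRE
t=1: input=3 -> V=0 FIRE
t=2: input=3 -> V=0 FIRE
t=3: input=5 -> V=0 FIRE
t=4: input=4 -> V=0 FIRE
t=5: input=2 -> V=14
t=6: input=0 -> V=8
t=7: input=0 -> V=4

Answer: 0 1 2 3 4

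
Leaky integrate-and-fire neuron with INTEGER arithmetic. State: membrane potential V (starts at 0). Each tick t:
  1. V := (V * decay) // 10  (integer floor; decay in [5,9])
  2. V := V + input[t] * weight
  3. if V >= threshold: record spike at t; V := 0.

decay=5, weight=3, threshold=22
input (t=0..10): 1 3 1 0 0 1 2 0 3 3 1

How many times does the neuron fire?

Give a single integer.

Answer: 0

Derivation:
t=0: input=1 -> V=3
t=1: input=3 -> V=10
t=2: input=1 -> V=8
t=3: input=0 -> V=4
t=4: input=0 -> V=2
t=5: input=1 -> V=4
t=6: input=2 -> V=8
t=7: input=0 -> V=4
t=8: input=3 -> V=11
t=9: input=3 -> V=14
t=10: input=1 -> V=10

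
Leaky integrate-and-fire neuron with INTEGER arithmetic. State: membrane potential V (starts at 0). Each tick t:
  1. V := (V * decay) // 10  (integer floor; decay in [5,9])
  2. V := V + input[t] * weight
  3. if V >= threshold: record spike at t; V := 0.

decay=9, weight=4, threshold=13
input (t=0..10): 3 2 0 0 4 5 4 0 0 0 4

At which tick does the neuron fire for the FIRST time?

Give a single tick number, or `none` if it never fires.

t=0: input=3 -> V=12
t=1: input=2 -> V=0 FIRE
t=2: input=0 -> V=0
t=3: input=0 -> V=0
t=4: input=4 -> V=0 FIRE
t=5: input=5 -> V=0 FIRE
t=6: input=4 -> V=0 FIRE
t=7: input=0 -> V=0
t=8: input=0 -> V=0
t=9: input=0 -> V=0
t=10: input=4 -> V=0 FIRE

Answer: 1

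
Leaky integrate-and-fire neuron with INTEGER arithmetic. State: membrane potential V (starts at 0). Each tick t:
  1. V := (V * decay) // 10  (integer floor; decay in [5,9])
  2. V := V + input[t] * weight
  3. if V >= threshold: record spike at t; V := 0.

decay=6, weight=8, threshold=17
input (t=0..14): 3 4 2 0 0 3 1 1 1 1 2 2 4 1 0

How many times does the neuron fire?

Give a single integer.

t=0: input=3 -> V=0 FIRE
t=1: input=4 -> V=0 FIRE
t=2: input=2 -> V=16
t=3: input=0 -> V=9
t=4: input=0 -> V=5
t=5: input=3 -> V=0 FIRE
t=6: input=1 -> V=8
t=7: input=1 -> V=12
t=8: input=1 -> V=15
t=9: input=1 -> V=0 FIRE
t=10: input=2 -> V=16
t=11: input=2 -> V=0 FIRE
t=12: input=4 -> V=0 FIRE
t=13: input=1 -> V=8
t=14: input=0 -> V=4

Answer: 6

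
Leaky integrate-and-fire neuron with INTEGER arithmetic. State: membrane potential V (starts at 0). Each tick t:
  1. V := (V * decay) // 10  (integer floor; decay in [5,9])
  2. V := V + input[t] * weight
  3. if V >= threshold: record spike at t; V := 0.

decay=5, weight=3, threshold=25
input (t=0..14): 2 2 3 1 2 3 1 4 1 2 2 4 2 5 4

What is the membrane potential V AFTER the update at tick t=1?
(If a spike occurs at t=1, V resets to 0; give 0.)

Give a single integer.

Answer: 9

Derivation:
t=0: input=2 -> V=6
t=1: input=2 -> V=9
t=2: input=3 -> V=13
t=3: input=1 -> V=9
t=4: input=2 -> V=10
t=5: input=3 -> V=14
t=6: input=1 -> V=10
t=7: input=4 -> V=17
t=8: input=1 -> V=11
t=9: input=2 -> V=11
t=10: input=2 -> V=11
t=11: input=4 -> V=17
t=12: input=2 -> V=14
t=13: input=5 -> V=22
t=14: input=4 -> V=23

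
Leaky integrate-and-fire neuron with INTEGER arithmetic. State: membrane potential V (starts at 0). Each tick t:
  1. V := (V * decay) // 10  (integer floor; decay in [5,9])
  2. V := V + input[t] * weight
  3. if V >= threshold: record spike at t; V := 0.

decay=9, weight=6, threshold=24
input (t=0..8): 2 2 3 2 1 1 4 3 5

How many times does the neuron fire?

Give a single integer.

t=0: input=2 -> V=12
t=1: input=2 -> V=22
t=2: input=3 -> V=0 FIRE
t=3: input=2 -> V=12
t=4: input=1 -> V=16
t=5: input=1 -> V=20
t=6: input=4 -> V=0 FIRE
t=7: input=3 -> V=18
t=8: input=5 -> V=0 FIRE

Answer: 3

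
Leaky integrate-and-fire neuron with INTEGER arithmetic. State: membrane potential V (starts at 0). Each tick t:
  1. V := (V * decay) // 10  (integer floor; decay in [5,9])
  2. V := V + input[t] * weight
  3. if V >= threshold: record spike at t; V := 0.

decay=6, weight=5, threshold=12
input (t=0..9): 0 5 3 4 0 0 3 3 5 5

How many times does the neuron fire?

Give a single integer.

t=0: input=0 -> V=0
t=1: input=5 -> V=0 FIRE
t=2: input=3 -> V=0 FIRE
t=3: input=4 -> V=0 FIRE
t=4: input=0 -> V=0
t=5: input=0 -> V=0
t=6: input=3 -> V=0 FIRE
t=7: input=3 -> V=0 FIRE
t=8: input=5 -> V=0 FIRE
t=9: input=5 -> V=0 FIRE

Answer: 7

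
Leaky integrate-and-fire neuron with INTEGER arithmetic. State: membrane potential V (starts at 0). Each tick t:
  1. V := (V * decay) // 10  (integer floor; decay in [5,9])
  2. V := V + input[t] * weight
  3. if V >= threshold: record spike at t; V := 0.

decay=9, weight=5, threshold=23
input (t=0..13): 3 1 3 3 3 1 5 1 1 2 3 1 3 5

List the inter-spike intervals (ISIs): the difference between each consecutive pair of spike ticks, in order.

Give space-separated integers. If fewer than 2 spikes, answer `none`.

Answer: 2 2 4 3

Derivation:
t=0: input=3 -> V=15
t=1: input=1 -> V=18
t=2: input=3 -> V=0 FIRE
t=3: input=3 -> V=15
t=4: input=3 -> V=0 FIRE
t=5: input=1 -> V=5
t=6: input=5 -> V=0 FIRE
t=7: input=1 -> V=5
t=8: input=1 -> V=9
t=9: input=2 -> V=18
t=10: input=3 -> V=0 FIRE
t=11: input=1 -> V=5
t=12: input=3 -> V=19
t=13: input=5 -> V=0 FIRE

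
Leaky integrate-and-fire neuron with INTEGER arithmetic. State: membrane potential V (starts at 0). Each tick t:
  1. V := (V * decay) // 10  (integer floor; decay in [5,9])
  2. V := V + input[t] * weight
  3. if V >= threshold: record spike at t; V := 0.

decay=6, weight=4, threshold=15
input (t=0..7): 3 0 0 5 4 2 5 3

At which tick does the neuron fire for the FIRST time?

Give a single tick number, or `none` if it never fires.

t=0: input=3 -> V=12
t=1: input=0 -> V=7
t=2: input=0 -> V=4
t=3: input=5 -> V=0 FIRE
t=4: input=4 -> V=0 FIRE
t=5: input=2 -> V=8
t=6: input=5 -> V=0 FIRE
t=7: input=3 -> V=12

Answer: 3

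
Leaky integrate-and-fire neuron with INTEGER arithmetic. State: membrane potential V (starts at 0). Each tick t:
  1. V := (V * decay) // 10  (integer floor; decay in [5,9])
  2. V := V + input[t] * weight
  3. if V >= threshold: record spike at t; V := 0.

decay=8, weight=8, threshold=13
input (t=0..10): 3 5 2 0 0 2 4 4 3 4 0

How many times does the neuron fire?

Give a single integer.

t=0: input=3 -> V=0 FIRE
t=1: input=5 -> V=0 FIRE
t=2: input=2 -> V=0 FIRE
t=3: input=0 -> V=0
t=4: input=0 -> V=0
t=5: input=2 -> V=0 FIRE
t=6: input=4 -> V=0 FIRE
t=7: input=4 -> V=0 FIRE
t=8: input=3 -> V=0 FIRE
t=9: input=4 -> V=0 FIRE
t=10: input=0 -> V=0

Answer: 8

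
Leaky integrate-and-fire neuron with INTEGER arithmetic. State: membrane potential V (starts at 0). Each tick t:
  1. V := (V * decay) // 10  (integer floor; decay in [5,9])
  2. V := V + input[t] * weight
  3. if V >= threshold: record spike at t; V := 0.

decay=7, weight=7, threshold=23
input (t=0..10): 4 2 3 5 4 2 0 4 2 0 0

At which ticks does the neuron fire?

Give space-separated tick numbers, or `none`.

t=0: input=4 -> V=0 FIRE
t=1: input=2 -> V=14
t=2: input=3 -> V=0 FIRE
t=3: input=5 -> V=0 FIRE
t=4: input=4 -> V=0 FIRE
t=5: input=2 -> V=14
t=6: input=0 -> V=9
t=7: input=4 -> V=0 FIRE
t=8: input=2 -> V=14
t=9: input=0 -> V=9
t=10: input=0 -> V=6

Answer: 0 2 3 4 7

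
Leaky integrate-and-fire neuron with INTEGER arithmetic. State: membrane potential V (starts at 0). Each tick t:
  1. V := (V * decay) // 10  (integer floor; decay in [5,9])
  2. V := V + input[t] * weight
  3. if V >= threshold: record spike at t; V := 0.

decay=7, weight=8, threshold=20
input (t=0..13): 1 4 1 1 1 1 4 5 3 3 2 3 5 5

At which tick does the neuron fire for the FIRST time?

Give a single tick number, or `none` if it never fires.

t=0: input=1 -> V=8
t=1: input=4 -> V=0 FIRE
t=2: input=1 -> V=8
t=3: input=1 -> V=13
t=4: input=1 -> V=17
t=5: input=1 -> V=19
t=6: input=4 -> V=0 FIRE
t=7: input=5 -> V=0 FIRE
t=8: input=3 -> V=0 FIRE
t=9: input=3 -> V=0 FIRE
t=10: input=2 -> V=16
t=11: input=3 -> V=0 FIRE
t=12: input=5 -> V=0 FIRE
t=13: input=5 -> V=0 FIRE

Answer: 1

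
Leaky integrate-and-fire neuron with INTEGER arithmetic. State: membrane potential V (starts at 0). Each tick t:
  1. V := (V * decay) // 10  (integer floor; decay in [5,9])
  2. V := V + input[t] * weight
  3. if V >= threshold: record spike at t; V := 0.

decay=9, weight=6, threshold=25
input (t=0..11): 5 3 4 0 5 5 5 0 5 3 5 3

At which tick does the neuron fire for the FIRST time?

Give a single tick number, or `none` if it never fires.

t=0: input=5 -> V=0 FIRE
t=1: input=3 -> V=18
t=2: input=4 -> V=0 FIRE
t=3: input=0 -> V=0
t=4: input=5 -> V=0 FIRE
t=5: input=5 -> V=0 FIRE
t=6: input=5 -> V=0 FIRE
t=7: input=0 -> V=0
t=8: input=5 -> V=0 FIRE
t=9: input=3 -> V=18
t=10: input=5 -> V=0 FIRE
t=11: input=3 -> V=18

Answer: 0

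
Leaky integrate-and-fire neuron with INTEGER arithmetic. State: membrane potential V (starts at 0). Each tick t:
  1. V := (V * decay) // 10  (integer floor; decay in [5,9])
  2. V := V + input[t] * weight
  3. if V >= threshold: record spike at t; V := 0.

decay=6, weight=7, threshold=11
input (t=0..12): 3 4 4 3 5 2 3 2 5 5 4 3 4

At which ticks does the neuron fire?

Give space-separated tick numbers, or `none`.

t=0: input=3 -> V=0 FIRE
t=1: input=4 -> V=0 FIRE
t=2: input=4 -> V=0 FIRE
t=3: input=3 -> V=0 FIRE
t=4: input=5 -> V=0 FIRE
t=5: input=2 -> V=0 FIRE
t=6: input=3 -> V=0 FIRE
t=7: input=2 -> V=0 FIRE
t=8: input=5 -> V=0 FIRE
t=9: input=5 -> V=0 FIRE
t=10: input=4 -> V=0 FIRE
t=11: input=3 -> V=0 FIRE
t=12: input=4 -> V=0 FIRE

Answer: 0 1 2 3 4 5 6 7 8 9 10 11 12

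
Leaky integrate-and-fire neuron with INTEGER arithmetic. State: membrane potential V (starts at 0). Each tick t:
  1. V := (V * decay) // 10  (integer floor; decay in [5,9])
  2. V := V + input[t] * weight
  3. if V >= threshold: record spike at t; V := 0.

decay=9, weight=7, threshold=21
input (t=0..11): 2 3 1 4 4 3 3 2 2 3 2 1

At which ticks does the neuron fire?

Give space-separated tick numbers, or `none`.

Answer: 1 3 4 5 6 8 9

Derivation:
t=0: input=2 -> V=14
t=1: input=3 -> V=0 FIRE
t=2: input=1 -> V=7
t=3: input=4 -> V=0 FIRE
t=4: input=4 -> V=0 FIRE
t=5: input=3 -> V=0 FIRE
t=6: input=3 -> V=0 FIRE
t=7: input=2 -> V=14
t=8: input=2 -> V=0 FIRE
t=9: input=3 -> V=0 FIRE
t=10: input=2 -> V=14
t=11: input=1 -> V=19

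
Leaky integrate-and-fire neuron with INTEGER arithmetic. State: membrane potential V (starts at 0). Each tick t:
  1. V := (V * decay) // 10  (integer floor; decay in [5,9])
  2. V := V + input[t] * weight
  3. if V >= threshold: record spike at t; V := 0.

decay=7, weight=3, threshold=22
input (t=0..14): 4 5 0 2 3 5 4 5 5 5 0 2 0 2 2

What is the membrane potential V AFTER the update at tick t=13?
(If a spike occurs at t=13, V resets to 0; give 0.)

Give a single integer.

t=0: input=4 -> V=12
t=1: input=5 -> V=0 FIRE
t=2: input=0 -> V=0
t=3: input=2 -> V=6
t=4: input=3 -> V=13
t=5: input=5 -> V=0 FIRE
t=6: input=4 -> V=12
t=7: input=5 -> V=0 FIRE
t=8: input=5 -> V=15
t=9: input=5 -> V=0 FIRE
t=10: input=0 -> V=0
t=11: input=2 -> V=6
t=12: input=0 -> V=4
t=13: input=2 -> V=8
t=14: input=2 -> V=11

Answer: 8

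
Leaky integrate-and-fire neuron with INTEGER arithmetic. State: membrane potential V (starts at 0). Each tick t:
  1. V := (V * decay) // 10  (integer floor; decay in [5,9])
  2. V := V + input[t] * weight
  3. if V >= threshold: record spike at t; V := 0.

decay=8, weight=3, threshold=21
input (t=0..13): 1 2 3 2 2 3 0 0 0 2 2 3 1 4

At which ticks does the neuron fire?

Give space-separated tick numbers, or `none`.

Answer: 5 13

Derivation:
t=0: input=1 -> V=3
t=1: input=2 -> V=8
t=2: input=3 -> V=15
t=3: input=2 -> V=18
t=4: input=2 -> V=20
t=5: input=3 -> V=0 FIRE
t=6: input=0 -> V=0
t=7: input=0 -> V=0
t=8: input=0 -> V=0
t=9: input=2 -> V=6
t=10: input=2 -> V=10
t=11: input=3 -> V=17
t=12: input=1 -> V=16
t=13: input=4 -> V=0 FIRE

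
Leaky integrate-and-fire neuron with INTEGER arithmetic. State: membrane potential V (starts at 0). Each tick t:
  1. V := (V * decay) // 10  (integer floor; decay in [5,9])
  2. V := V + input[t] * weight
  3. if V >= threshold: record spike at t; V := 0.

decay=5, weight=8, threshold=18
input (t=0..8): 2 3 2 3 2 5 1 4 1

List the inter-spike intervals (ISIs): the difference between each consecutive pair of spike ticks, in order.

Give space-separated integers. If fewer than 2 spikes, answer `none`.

Answer: 2 2 2

Derivation:
t=0: input=2 -> V=16
t=1: input=3 -> V=0 FIRE
t=2: input=2 -> V=16
t=3: input=3 -> V=0 FIRE
t=4: input=2 -> V=16
t=5: input=5 -> V=0 FIRE
t=6: input=1 -> V=8
t=7: input=4 -> V=0 FIRE
t=8: input=1 -> V=8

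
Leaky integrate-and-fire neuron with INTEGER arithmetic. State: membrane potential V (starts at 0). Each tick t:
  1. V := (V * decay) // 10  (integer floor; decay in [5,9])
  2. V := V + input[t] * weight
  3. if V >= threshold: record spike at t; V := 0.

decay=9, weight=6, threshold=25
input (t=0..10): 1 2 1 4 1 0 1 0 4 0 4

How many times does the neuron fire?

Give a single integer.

Answer: 2

Derivation:
t=0: input=1 -> V=6
t=1: input=2 -> V=17
t=2: input=1 -> V=21
t=3: input=4 -> V=0 FIRE
t=4: input=1 -> V=6
t=5: input=0 -> V=5
t=6: input=1 -> V=10
t=7: input=0 -> V=9
t=8: input=4 -> V=0 FIRE
t=9: input=0 -> V=0
t=10: input=4 -> V=24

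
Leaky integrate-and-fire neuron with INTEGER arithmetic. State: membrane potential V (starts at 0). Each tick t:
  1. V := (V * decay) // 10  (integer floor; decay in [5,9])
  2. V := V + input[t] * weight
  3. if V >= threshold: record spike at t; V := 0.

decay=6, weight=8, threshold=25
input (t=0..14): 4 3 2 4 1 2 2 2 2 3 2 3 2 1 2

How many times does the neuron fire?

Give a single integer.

t=0: input=4 -> V=0 FIRE
t=1: input=3 -> V=24
t=2: input=2 -> V=0 FIRE
t=3: input=4 -> V=0 FIRE
t=4: input=1 -> V=8
t=5: input=2 -> V=20
t=6: input=2 -> V=0 FIRE
t=7: input=2 -> V=16
t=8: input=2 -> V=0 FIRE
t=9: input=3 -> V=24
t=10: input=2 -> V=0 FIRE
t=11: input=3 -> V=24
t=12: input=2 -> V=0 FIRE
t=13: input=1 -> V=8
t=14: input=2 -> V=20

Answer: 7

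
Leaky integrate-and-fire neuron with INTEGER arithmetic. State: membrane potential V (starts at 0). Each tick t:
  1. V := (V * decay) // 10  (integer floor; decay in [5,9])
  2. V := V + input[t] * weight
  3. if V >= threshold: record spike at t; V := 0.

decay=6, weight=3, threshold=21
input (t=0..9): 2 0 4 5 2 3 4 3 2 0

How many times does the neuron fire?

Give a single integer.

t=0: input=2 -> V=6
t=1: input=0 -> V=3
t=2: input=4 -> V=13
t=3: input=5 -> V=0 FIRE
t=4: input=2 -> V=6
t=5: input=3 -> V=12
t=6: input=4 -> V=19
t=7: input=3 -> V=20
t=8: input=2 -> V=18
t=9: input=0 -> V=10

Answer: 1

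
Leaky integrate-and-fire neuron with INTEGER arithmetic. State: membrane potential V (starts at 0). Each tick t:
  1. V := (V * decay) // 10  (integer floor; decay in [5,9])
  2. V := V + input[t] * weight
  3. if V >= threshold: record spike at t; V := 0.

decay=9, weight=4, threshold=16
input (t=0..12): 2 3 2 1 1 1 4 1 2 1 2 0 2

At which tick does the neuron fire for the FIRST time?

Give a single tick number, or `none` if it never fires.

t=0: input=2 -> V=8
t=1: input=3 -> V=0 FIRE
t=2: input=2 -> V=8
t=3: input=1 -> V=11
t=4: input=1 -> V=13
t=5: input=1 -> V=15
t=6: input=4 -> V=0 FIRE
t=7: input=1 -> V=4
t=8: input=2 -> V=11
t=9: input=1 -> V=13
t=10: input=2 -> V=0 FIRE
t=11: input=0 -> V=0
t=12: input=2 -> V=8

Answer: 1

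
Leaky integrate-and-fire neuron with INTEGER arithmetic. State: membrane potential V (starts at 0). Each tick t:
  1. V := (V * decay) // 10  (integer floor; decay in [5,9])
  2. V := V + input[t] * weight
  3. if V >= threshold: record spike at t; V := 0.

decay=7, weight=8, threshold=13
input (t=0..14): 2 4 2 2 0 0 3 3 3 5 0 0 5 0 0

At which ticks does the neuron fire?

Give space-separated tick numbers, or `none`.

Answer: 0 1 2 3 6 7 8 9 12

Derivation:
t=0: input=2 -> V=0 FIRE
t=1: input=4 -> V=0 FIRE
t=2: input=2 -> V=0 FIRE
t=3: input=2 -> V=0 FIRE
t=4: input=0 -> V=0
t=5: input=0 -> V=0
t=6: input=3 -> V=0 FIRE
t=7: input=3 -> V=0 FIRE
t=8: input=3 -> V=0 FIRE
t=9: input=5 -> V=0 FIRE
t=10: input=0 -> V=0
t=11: input=0 -> V=0
t=12: input=5 -> V=0 FIRE
t=13: input=0 -> V=0
t=14: input=0 -> V=0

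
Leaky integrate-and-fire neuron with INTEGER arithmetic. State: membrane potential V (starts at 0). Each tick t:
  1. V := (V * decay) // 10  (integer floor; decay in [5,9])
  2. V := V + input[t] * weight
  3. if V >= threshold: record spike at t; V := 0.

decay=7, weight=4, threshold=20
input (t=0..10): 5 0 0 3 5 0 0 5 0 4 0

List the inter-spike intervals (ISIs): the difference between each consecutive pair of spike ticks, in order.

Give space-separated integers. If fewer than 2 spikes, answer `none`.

Answer: 4 3

Derivation:
t=0: input=5 -> V=0 FIRE
t=1: input=0 -> V=0
t=2: input=0 -> V=0
t=3: input=3 -> V=12
t=4: input=5 -> V=0 FIRE
t=5: input=0 -> V=0
t=6: input=0 -> V=0
t=7: input=5 -> V=0 FIRE
t=8: input=0 -> V=0
t=9: input=4 -> V=16
t=10: input=0 -> V=11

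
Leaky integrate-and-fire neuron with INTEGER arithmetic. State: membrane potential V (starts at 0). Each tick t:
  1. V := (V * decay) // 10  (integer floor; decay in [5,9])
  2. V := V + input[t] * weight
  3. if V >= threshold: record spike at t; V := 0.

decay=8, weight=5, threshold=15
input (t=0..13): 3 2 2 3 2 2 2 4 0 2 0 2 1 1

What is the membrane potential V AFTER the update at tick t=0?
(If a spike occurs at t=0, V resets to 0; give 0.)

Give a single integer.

Answer: 0

Derivation:
t=0: input=3 -> V=0 FIRE
t=1: input=2 -> V=10
t=2: input=2 -> V=0 FIRE
t=3: input=3 -> V=0 FIRE
t=4: input=2 -> V=10
t=5: input=2 -> V=0 FIRE
t=6: input=2 -> V=10
t=7: input=4 -> V=0 FIRE
t=8: input=0 -> V=0
t=9: input=2 -> V=10
t=10: input=0 -> V=8
t=11: input=2 -> V=0 FIRE
t=12: input=1 -> V=5
t=13: input=1 -> V=9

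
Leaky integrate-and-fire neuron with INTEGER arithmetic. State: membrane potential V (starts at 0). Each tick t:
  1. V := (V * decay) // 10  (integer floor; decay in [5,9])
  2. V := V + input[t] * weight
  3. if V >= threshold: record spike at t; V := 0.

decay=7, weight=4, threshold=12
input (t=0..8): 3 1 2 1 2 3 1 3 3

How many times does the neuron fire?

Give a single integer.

t=0: input=3 -> V=0 FIRE
t=1: input=1 -> V=4
t=2: input=2 -> V=10
t=3: input=1 -> V=11
t=4: input=2 -> V=0 FIRE
t=5: input=3 -> V=0 FIRE
t=6: input=1 -> V=4
t=7: input=3 -> V=0 FIRE
t=8: input=3 -> V=0 FIRE

Answer: 5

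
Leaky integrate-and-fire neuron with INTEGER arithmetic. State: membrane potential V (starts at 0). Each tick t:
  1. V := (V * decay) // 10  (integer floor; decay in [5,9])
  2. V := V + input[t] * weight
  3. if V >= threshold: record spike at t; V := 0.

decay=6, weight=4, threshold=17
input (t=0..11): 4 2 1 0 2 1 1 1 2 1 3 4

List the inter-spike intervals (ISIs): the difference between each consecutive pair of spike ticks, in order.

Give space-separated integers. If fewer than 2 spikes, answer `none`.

t=0: input=4 -> V=16
t=1: input=2 -> V=0 FIRE
t=2: input=1 -> V=4
t=3: input=0 -> V=2
t=4: input=2 -> V=9
t=5: input=1 -> V=9
t=6: input=1 -> V=9
t=7: input=1 -> V=9
t=8: input=2 -> V=13
t=9: input=1 -> V=11
t=10: input=3 -> V=0 FIRE
t=11: input=4 -> V=16

Answer: 9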